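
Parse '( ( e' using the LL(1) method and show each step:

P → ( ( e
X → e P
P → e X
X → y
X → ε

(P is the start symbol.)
LL(1) parsing maintains a stack (initially the start symbol over $) and the input. At each step: if the stack top is a terminal, match it against the current input token; if it is a non-terminal N, replace it with the RHS of M[N, lookahead] (the unique production whose predict set contains the lookahead).

Stack is shown with the top on the left.

Stack    Input    Action
------------------------
P $      ( ( e $  output P → ( ( e
( ( e $  ( ( e $  match '('
( e $    ( e $    match '('
e $      e $      match 'e'
$        $        accept

The string is accepted.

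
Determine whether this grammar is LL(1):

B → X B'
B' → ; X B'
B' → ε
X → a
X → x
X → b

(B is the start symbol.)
Relevant sets:
  FOLLOW(B') = { $ }

For B':
  PREDICT(B' → ';' X B') = { ';' }
  PREDICT(B' → ε) = { $ }
For X:
  PREDICT(X → a) = { 'a' }
  PREDICT(X → x) = { 'x' }
  PREDICT(X → b) = { 'b' }
B has a single production, so nothing to check there.

All predict sets are disjoint. The grammar IS LL(1).

Answer: Yes, the grammar is LL(1).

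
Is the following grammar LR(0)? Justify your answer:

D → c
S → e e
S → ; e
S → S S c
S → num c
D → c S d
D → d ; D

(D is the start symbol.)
No. Shift-reduce conflict between [D → c .] and [S → . ; e]

Augment with D' → D and build the canonical LR(0) collection (I0 = CLOSURE({[D' → . D]}), then GOTO on every symbol after a dot until no new states appear). It has 16 states:
  I0: { [D → . c S d], [D → . c], [D → . d ; D], [D' → . D] }  — shift
  I1: { [D' → D .] }  — accept
  I2: { [D → c . S d], [D → c .], [S → . ; e], [S → . S S c], [S → . e e], [S → . num c] }  — shift, reduce
  I3: { [D → d . ; D] }  — shift
  I4: { [D → . c S d], [D → . c], [D → . d ; D], [D → d ; . D] }  — shift
  I5: { [D → d ; D .] }  — reduce
  I6: { [S → ; . e] }  — shift
  I7: { [D → c S . d], [S → . ; e], [S → . S S c], [S → . e e], [S → . num c], [S → S . S c] }  — shift
  I8: { [S → e . e] }  — shift
  I9: { [S → num . c] }  — shift
  I10: { [S → num c .] }  — reduce
  I11: { [S → e e .] }  — reduce
  I12: { [S → . ; e], [S → . S S c], [S → . e e], [S → . num c], [S → S . S c], [S → S S . c] }  — shift
  I13: { [D → c S d .] }  — reduce
  I14: { [S → S S c .] }  — reduce
  I15: { [S → ; e .] }  — reduce

Conflict in state I2:
  Shift-reduce conflict between [D → c .] and [S → . ; e]
So the grammar is NOT LR(0).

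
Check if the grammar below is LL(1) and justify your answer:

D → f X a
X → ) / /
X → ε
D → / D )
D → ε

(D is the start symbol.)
Relevant sets:
  FOLLOW(D) = { $, ')' }
  FOLLOW(X) = { 'a' }

For D:
  PREDICT(D → f X a) = { 'f' }
  PREDICT(D → '/' D ')') = { '/' }
  PREDICT(D → ε) = { $, ')' }
For X:
  PREDICT(X → ')' '/' '/') = { ')' }
  PREDICT(X → ε) = { 'a' }

All predict sets are disjoint. The grammar IS LL(1).

Answer: Yes, the grammar is LL(1).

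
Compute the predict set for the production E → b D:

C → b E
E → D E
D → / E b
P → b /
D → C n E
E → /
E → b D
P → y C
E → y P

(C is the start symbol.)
{ 'b' }

PREDICT(E → b D) = (FIRST(RHS) \ {ε}) ∪ (FOLLOW(E) if ε ∈ FIRST(RHS), i.e. RHS ⇒* ε)
FIRST(b D) = { 'b' }
ε ∉ FIRST(b D), so FOLLOW(E) is not added.
PREDICT(E → b D) = { 'b' }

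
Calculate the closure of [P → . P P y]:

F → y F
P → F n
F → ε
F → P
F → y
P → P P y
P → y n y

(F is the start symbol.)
{ [F → . P], [F → . y F], [F → . y], [F → .], [P → . F n], [P → . P P y], [P → . y n y] }

To compute CLOSURE, for each item [A → α.Bβ] where B is a non-terminal, add [B → .γ] for all productions B → γ; repeat for the newly added items until nothing changes.

Start with: [P → . P P y]
  [P → . P P y] has the dot before P: add [P → . F n], [P → . y n y]
  [P → . F n] has the dot before F: add [F → . y F], [F → .], [F → . P], [F → . y]
No further items can be added.

CLOSURE = { [F → . P], [F → . y F], [F → . y], [F → .], [P → . F n], [P → . P P y], [P → . y n y] }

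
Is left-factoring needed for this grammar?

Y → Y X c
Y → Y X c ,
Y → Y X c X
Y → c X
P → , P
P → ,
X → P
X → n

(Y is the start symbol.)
Yes, Y has productions with common prefix 'Y X c'; P has productions with common prefix ','

Left-factoring is needed when two productions for the same non-terminal
share a common prefix on the right-hand side.

Productions for Y:
  Y → Y X c
  Y → Y X c ,
  Y → Y X c X
  Y → c X
Productions for P:
  P → , P
  P → ,
Productions for X:
  X → P
  X → n

Found common prefix 'Y X c' in productions for Y
Found common prefix ',' in productions for P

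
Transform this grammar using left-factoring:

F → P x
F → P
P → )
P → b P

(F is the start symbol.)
Left-factoring transforms A → αβ₁ | αβ₂ into A → αA' and A' → β₁ | β₂
(α is the longest common prefix among the alternatives). Repeat until
no nonterminal has two alternatives with a common prefix.

Round 1: F has alternatives sharing prefix 'P'. Introduce F': F → P F'
  Add: F' → x
  Add: F' → ε

No remaining common prefixes — done.

Resulting grammar:
F → P F'
F' → x
F' → ε
P → )
P → b P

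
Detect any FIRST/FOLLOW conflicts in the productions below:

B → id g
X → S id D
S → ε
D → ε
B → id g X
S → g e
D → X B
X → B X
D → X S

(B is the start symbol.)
A FIRST/FOLLOW conflict occurs when a non-terminal N has a nullable alternative N → β (β ⇒* ε) and another alternative N → α with FIRST(α) ∩ FOLLOW(N) ≠ ∅: on such a lookahead the parser cannot decide between expanding α and letting N vanish via β.

Nullable non-terminals: D, S.
FIRST sets used below: FIRST(X) = { 'g', 'id' }

D: nullable alternative(s) D → ε; FOLLOW(D) = { $, 'g', 'id' }
  D → ε: FIRST \ {ε} = { } — this is the only nullable alternative, skip
  D → X B: FIRST \ {ε} = { 'g', 'id' } — overlaps FOLLOW(D) on { 'g', 'id' }: CONFLICT
  D → X S: FIRST \ {ε} = { 'g', 'id' } — overlaps FOLLOW(D) on { 'g', 'id' }: CONFLICT

S: nullable alternative(s) S → ε; FOLLOW(S) = { $, 'g', 'id' }
  S → ε: FIRST \ {ε} = { } — this is the only nullable alternative, skip
  S → g e: FIRST \ {ε} = { 'g' } — overlaps FOLLOW(S) on { 'g' }: CONFLICT

B, X have no nullable alternative, so no FIRST/FOLLOW check is needed there.

So the grammar has 3 FIRST/FOLLOW conflicts (marked CONFLICT above).

Answer: Yes. S → g e with FOLLOW(S) on { 'g' }; D → X B with FOLLOW(D) on { 'g', 'id' }; D → X S with FOLLOW(D) on { 'g', 'id' }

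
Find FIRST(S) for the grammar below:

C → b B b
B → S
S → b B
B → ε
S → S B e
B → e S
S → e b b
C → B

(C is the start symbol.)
{ 'b', 'e' }

From S → b B:
  - b is a terminal: add 'b' and stop
From S → S B e:
  - S is the symbol being defined: contributes nothing new
    S is not nullable, so stop
From S → e b b:
  - e is a terminal: add 'e' and stop

Collecting: FIRST(S) = { 'b', 'e' }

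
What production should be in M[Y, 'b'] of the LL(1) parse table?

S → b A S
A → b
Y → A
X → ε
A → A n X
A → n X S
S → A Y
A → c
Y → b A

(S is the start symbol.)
To find M[Y, 'b'], we find productions for Y where 'b' is in the predict set (PREDICT(N → α) = (FIRST(α) \ {ε}) ∪ (FOLLOW(N) if α ⇒* ε)).

Relevant sets:
  FIRST(A) = { 'b', 'c', 'n' }

Y → A: PREDICT = { 'b', 'c', 'n' }
  'b' is in predict set, so this production goes in M[Y, 'b']
Y → b A: PREDICT = { 'b' }
  'b' is in predict set, so this production goes in M[Y, 'b']

M[Y, 'b'] = Y → A, Y → b A  (a multiply-defined cell — the grammar is not LL(1))

Answer: Y → A, Y → b A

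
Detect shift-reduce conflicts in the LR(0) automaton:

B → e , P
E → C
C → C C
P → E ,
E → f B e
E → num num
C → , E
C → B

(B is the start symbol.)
A shift-reduce conflict occurs when an LR(0) state has both:
  - a complete (reduce) item [A → α .] (dot at the end), and
  - a shift item [B → β . c γ] (dot before a terminal).

Augment with B' → B and build the canonical LR(0) collection (I0 = CLOSURE({[B' → . B]}), then GOTO on every symbol after a dot until no new states appear). It has 17 states:
  I0: { [B → . e , P], [B' → . B] }  — shift
  I1: { [B' → B .] }  — accept
  I2: { [B → e . , P] }  — shift
  I3: { [B → . e , P], [B → e , . P], [C → . , E], [C → . B], [C → . C C], [E → . C], [E → . f B e], [E → . num num], [P → . E ,] }  — shift
  I4: { [B → . e , P], [C → , . E], [C → . , E], [C → . B], [C → . C C], [E → . C], [E → . f B e], [E → . num num] }  — shift
  I5: { [C → B .] }  — reduce
  I6: { [B → . e , P], [C → . , E], [C → . B], [C → . C C], [C → C . C], [E → C .] }  — shift, reduce
  I7: { [P → E . ,] }  — shift
  I8: { [B → e , P .] }  — reduce
  I9: { [B → . e , P], [E → f . B e] }  — shift
  I10: { [E → num . num] }  — shift
  I11: { [E → num num .] }  — reduce
  I12: { [E → f B . e] }  — shift
  I13: { [E → f B e .] }  — reduce
  I14: { [P → E , .] }  — reduce
  I15: { [B → . e , P], [C → . , E], [C → . B], [C → . C C], [C → C . C], [C → C C .] }  — shift, reduce
  I16: { [C → , E .] }  — reduce

I6 contains reduce item [E → C .] and shift items [B → . e , P], [C → . , E] — shift-reduce conflict.
I15 contains reduce item [C → C C .] and shift items [B → . e , P], [C → . , E] — shift-reduce conflict.

Answer: Yes — I6: [E → C .] vs [B → . e , P]; I15: [C → C C .] vs [B → . e , P]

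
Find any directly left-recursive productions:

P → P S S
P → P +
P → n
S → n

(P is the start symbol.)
Direct left recursion occurs when N → N α for some non-terminal N (the right-hand side begins with the left-hand side itself).

P → P S S: LEFT RECURSIVE (starts with P)
P → P +: LEFT RECURSIVE (starts with P)
P → n: starts with n
S → n: starts with n

The grammar has direct left recursion on: P.

Answer: Yes, P is left-recursive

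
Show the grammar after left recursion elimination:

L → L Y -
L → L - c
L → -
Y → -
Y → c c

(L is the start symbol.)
L is directly left-recursive. The standard transformation for
  A → A α₁ | ... | A α_m | β₁ | ... | β_n
is
  A  → β₁ A' | ... | β_n A'
  A' → α₁ A' | ... | α_m A' | ε

L → - becomes L → - L'
L → L Y - becomes L' → Y - L'
L → L - c becomes L' → - c L'
Add L' → ε

Productions for other non-terminals are unchanged:
  Y → -
  Y → c c

Resulting grammar:
L → - L'
L' → Y - L'
L' → - c L'
L' → ε
Y → -
Y → c c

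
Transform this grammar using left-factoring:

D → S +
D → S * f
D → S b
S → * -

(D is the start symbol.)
D → S D'
D' → +
D' → * f
D' → b
S → * -

Left-factoring transforms A → αβ₁ | αβ₂ into A → αA' and A' → β₁ | β₂
(α is the longest common prefix among the alternatives). Repeat until
no nonterminal has two alternatives with a common prefix.

Round 1: D has alternatives sharing prefix 'S'. Introduce D': D → S D'
  Add: D' → +
  Add: D' → * f
  Add: D' → b

No remaining common prefixes — done.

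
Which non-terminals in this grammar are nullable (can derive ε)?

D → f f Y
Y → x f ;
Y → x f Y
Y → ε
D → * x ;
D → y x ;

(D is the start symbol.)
{ 'Y' }

A non-terminal is nullable if it can derive ε (the empty string): either it has an ε-production, or it has a production whose right-hand side consists entirely of nullable non-terminals.

ε-productions: Y → ε
So Y is immediately nullable.
No further non-terminal can be added: every production for the remaining non-terminals contains a terminal or a non-nullable non-terminal.
Nullable = { 'Y' }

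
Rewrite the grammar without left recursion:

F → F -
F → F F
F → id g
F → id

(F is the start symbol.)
F → id g F'
F → id F'
F' → - F'
F' → F F'
F' → ε

F is directly left-recursive. The standard transformation for
  A → A α₁ | ... | A α_m | β₁ | ... | β_n
is
  A  → β₁ A' | ... | β_n A'
  A' → α₁ A' | ... | α_m A' | ε

F → id g becomes F → id g F'
F → id becomes F → id F'
F → F - becomes F' → - F'
F → F F becomes F' → F F'
Add F' → ε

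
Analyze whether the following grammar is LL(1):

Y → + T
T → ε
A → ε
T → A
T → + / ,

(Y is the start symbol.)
No. Predict set conflict for T: { $ }

A grammar is LL(1) if for each non-terminal N with multiple productions, the predict sets of those productions are pairwise disjoint, where PREDICT(N → α) = (FIRST(α) \ {ε}) ∪ (FOLLOW(N) if α ⇒* ε).

Relevant sets:
  FIRST(A) = { ε }
  FOLLOW(T) = { $ }

For T:
  PREDICT(T → ε) = { $ }
  PREDICT(T → A) = { $ }
  PREDICT(T → '+' '/' ',') = { '+' }
Y, A have a single production, so nothing to check there.

Conflict found: Predict set conflict for T: { $ }
The grammar is NOT LL(1).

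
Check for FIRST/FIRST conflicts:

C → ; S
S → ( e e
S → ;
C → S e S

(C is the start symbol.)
Yes. C → ';' S / C → S e S on { ';' }

FIRST sets of the non-terminals at (or reachable through a nullable prefix from) the front of some alternative:
  FIRST(S) = { '(', ';' }

Productions for C:
  C → ; S: FIRST = { ';' }
  C → S e S: FIRST = { '(', ';' }
Productions for S:
  S → ( e e: FIRST = { '(' }
  S → ;: FIRST = { ';' }

Conflict for C: C → ; S and C → S e S
  Overlap: { ';' }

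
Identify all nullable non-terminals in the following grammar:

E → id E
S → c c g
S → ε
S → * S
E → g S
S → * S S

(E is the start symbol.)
{ 'S' }

A non-terminal is nullable if it can derive ε (the empty string): either it has an ε-production, or it has a production whose right-hand side consists entirely of nullable non-terminals.

ε-productions: S → ε
So S is immediately nullable.
No further non-terminal can be added: every production for the remaining non-terminals contains a terminal or a non-nullable non-terminal.
Nullable = { 'S' }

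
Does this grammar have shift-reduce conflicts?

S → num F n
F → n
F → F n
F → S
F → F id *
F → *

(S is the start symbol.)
Augment with S' → S and build the canonical LR(0) collection (I0 = CLOSURE({[S' → . S]}), then GOTO on every symbol after a dot until no new states appear). It has 10 states:
  I0: { [S → . num F n], [S' → . S] }  — shift
  I1: { [S' → S .] }  — accept
  I2: { [F → . *], [F → . F id *], [F → . F n], [F → . S], [F → . n], [S → . num F n], [S → num . F n] }  — shift
  I3: { [F → * .] }  — reduce
  I4: { [F → F . id *], [F → F . n], [S → num F . n] }  — shift
  I5: { [F → S .] }  — reduce
  I6: { [F → n .] }  — reduce
  I7: { [F → F id . *] }  — shift
  I8: { [F → F n .], [S → num F n .] }  — 2 reduces
  I9: { [F → F id * .] }  — reduce

No state contains both a complete item and a shift item.

Answer: No shift-reduce conflicts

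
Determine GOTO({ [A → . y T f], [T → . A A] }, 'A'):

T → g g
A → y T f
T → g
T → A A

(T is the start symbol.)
{ [A → . y T f], [T → A . A] }

GOTO(I, 'A') = CLOSURE({ [A → αX.β] : [A → α.Xβ] ∈ I, X = 'A' })

Items with dot before 'A', with the dot advanced:
  [T → . A A] → [T → A . A]
Closure of the advanced items:
  [T → A . A] has the dot before A: add [A → . y T f]

GOTO = { [A → . y T f], [T → A . A] }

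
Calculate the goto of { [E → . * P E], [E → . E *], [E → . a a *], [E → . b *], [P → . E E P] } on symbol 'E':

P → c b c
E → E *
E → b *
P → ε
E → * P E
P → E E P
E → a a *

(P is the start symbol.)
GOTO(I, 'E') = CLOSURE({ [A → αX.β] : [A → α.Xβ] ∈ I, X = 'E' })

Items with dot before 'E', with the dot advanced:
  [E → . E *] → [E → E . *]
  [P → . E E P] → [P → E . E P]
Closure of the advanced items:
  [P → E . E P] has the dot before E: add [E → . E *], [E → . b *], [E → . * P E], [E → . a a *]

GOTO = { [E → . * P E], [E → . E *], [E → . a a *], [E → . b *], [E → E . *], [P → E . E P] }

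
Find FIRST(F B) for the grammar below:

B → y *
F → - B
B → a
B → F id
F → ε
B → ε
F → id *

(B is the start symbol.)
{ '-', 'a', 'id', 'y', ε }

FIRST sets of the non-terminals involved (from the grammar, by fixed-point iteration):
  FIRST(F) = { '-', 'id', ε }
  FIRST(B) = { '-', 'a', 'id', 'y', ε }

To compute FIRST(F B), process the symbols left to right:
Symbol F is a non-terminal. Add FIRST(F) \ {ε} = { '-', 'id' }
F is nullable (ε ∈ FIRST(F)), continue to the next symbol.
Symbol B is a non-terminal. Add FIRST(B) \ {ε} = { '-', 'a', 'id', 'y' }
B is nullable (ε ∈ FIRST(B)), continue to the next symbol.
All symbols are nullable, so ε is in the result.
FIRST(F B) = { '-', 'a', 'id', 'y', ε }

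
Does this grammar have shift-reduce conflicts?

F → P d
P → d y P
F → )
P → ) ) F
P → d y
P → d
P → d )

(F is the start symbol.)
Yes — I1: [F → ) .] vs [P → ) . ) F]; I4: [P → d .] vs [P → d . )]; I6: [P → d y .] vs [P → . ) ) F]

A shift-reduce conflict occurs when an LR(0) state has both:
  - a complete (reduce) item [A → α .] (dot at the end), and
  - a shift item [B → β . c γ] (dot before a terminal).

Augment with F' → F and build the canonical LR(0) collection (I0 = CLOSURE({[F' → . F]}), then GOTO on every symbol after a dot until no new states appear). It has 12 states:
  I0: { [F → . )], [F → . P d], [F' → . F], [P → . ) ) F], [P → . d )], [P → . d y P], [P → . d y], [P → . d] }  — shift
  I1: { [F → ) .], [P → ) . ) F] }  — shift, reduce
  I2: { [F' → F .] }  — accept
  I3: { [F → P . d] }  — shift
  I4: { [P → d . )], [P → d . y P], [P → d . y], [P → d .] }  — shift, reduce
  I5: { [P → d ) .] }  — reduce
  I6: { [P → . ) ) F], [P → . d )], [P → . d y P], [P → . d y], [P → . d], [P → d y . P], [P → d y .] }  — shift, reduce
  I7: { [P → ) . ) F] }  — shift
  I8: { [P → d y P .] }  — reduce
  I9: { [F → . )], [F → . P d], [P → ) ) . F], [P → . ) ) F], [P → . d )], [P → . d y P], [P → . d y], [P → . d] }  — shift
  I10: { [P → ) ) F .] }  — reduce
  I11: { [F → P d .] }  — reduce

I1 contains reduce item [F → ) .] and shift item [P → ) . ) F] — shift-reduce conflict.
I4 contains reduce item [P → d .] and shift items [P → d . )], [P → d . y], [P → d . y P] — shift-reduce conflict.
I6 contains reduce item [P → d y .] and shift items [P → . ) ) F], [P → . d], [P → . d )], [P → . d y], [P → . d y P] — shift-reduce conflict.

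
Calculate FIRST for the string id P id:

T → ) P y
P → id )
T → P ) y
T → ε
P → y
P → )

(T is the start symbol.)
To compute FIRST(id P id), process the symbols left to right:
Symbol id is a terminal. Add 'id' and stop.
FIRST(id P id) = { 'id' }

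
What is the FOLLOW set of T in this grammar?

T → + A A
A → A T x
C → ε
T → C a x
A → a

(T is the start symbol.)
To compute FOLLOW(T), find every occurrence of T on a right-hand side N → α T β: add FIRST(β) \ {ε}, and if β is empty or nullable also add FOLLOW(N). Iterate to a fixed point.

T is the start symbol, so $ ∈ FOLLOW(T).
In A → A T x: T is followed by x, add FIRST(x) \ {ε} = { 'x' }

Taking the union: FOLLOW(T) = { $, 'x' }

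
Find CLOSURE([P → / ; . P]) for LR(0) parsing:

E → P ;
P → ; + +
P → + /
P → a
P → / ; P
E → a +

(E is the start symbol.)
To compute CLOSURE, for each item [A → α.Bβ] where B is a non-terminal, add [B → .γ] for all productions B → γ; repeat for the newly added items until nothing changes.

Start with: [P → / ; . P]
  [P → / ; . P] has the dot before P: add [P → . ; + +], [P → . + /], [P → . a], [P → . / ; P]
No further items can be added.

CLOSURE = { [P → . + /], [P → . / ; P], [P → . ; + +], [P → . a], [P → / ; . P] }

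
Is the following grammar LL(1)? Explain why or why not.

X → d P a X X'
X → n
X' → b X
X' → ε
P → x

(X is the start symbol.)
Relevant sets:
  FOLLOW(X') = { $, 'b' }

For X:
  PREDICT(X → d P a X X') = { 'd' }
  PREDICT(X → n) = { 'n' }
For X':
  PREDICT(X' → b X) = { 'b' }
  PREDICT(X' → ε) = { $, 'b' }
P has a single production, so nothing to check there.

Conflict found: Predict set conflict for X': { 'b' }
The grammar is NOT LL(1).

Answer: No. Predict set conflict for X': { 'b' }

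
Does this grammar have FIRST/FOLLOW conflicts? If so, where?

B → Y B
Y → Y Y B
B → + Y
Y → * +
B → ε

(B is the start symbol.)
Yes. B → Y B with FOLLOW(B) on { '*' }; B → '+' Y with FOLLOW(B) on { '+' }

A FIRST/FOLLOW conflict occurs when a non-terminal N has a nullable alternative N → β (β ⇒* ε) and another alternative N → α with FIRST(α) ∩ FOLLOW(N) ≠ ∅: on such a lookahead the parser cannot decide between expanding α and letting N vanish via β.

Nullable non-terminals: B.
FIRST sets used below: FIRST(Y) = { '*' }

B: nullable alternative(s) B → ε; FOLLOW(B) = { $, '*', '+' }
  B → Y B: FIRST \ {ε} = { '*' } — overlaps FOLLOW(B) on { '*' }: CONFLICT
  B → + Y: FIRST \ {ε} = { '+' } — overlaps FOLLOW(B) on { '+' }: CONFLICT
  B → ε: FIRST \ {ε} = { } — this is the only nullable alternative, skip

Y has no nullable alternative, so no FIRST/FOLLOW check is needed there.

So the grammar has 2 FIRST/FOLLOW conflicts (marked CONFLICT above).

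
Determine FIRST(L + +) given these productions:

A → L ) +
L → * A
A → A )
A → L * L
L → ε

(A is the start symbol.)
{ '*', '+' }

FIRST sets of the non-terminals involved (from the grammar, by fixed-point iteration):
  FIRST(L) = { '*', ε }

To compute FIRST(L + +), process the symbols left to right:
Symbol L is a non-terminal. Add FIRST(L) \ {ε} = { '*' }
L is nullable (ε ∈ FIRST(L)), continue to the next symbol.
Symbol + is a terminal. Add '+' and stop.
FIRST(L + +) = { '*', '+' }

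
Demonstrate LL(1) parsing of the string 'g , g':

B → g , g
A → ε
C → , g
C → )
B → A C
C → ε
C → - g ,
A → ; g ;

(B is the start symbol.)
LL(1) parsing maintains a stack (initially the start symbol over $) and the input. At each step: if the stack top is a terminal, match it against the current input token; if it is a non-terminal N, replace it with the RHS of M[N, lookahead] (the unique production whose predict set contains the lookahead).

Stack is shown with the top on the left.

Stack    Input    Action
------------------------
B $      g , g $  output B → g , g
g , g $  g , g $  match 'g'
, g $    , g $    match ','
g $      g $      match 'g'
$        $        accept

The string is accepted.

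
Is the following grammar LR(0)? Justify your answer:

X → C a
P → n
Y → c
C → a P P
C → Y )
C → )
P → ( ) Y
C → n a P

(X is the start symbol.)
Yes, the grammar is LR(0)

A grammar is LR(0) if no state in the canonical LR(0) collection has:
  - both a shift item (dot before a terminal) and a complete item (shift-reduce conflict), or
  - two or more complete items (reduce-reduce conflict; the accept item [X' → X .] counts as a complete item here).

Augment with X' → X and build the canonical LR(0) collection (I0 = CLOSURE({[X' → . X]}), then GOTO on every symbol after a dot until no new states appear). It has 18 states:
  I0: { [C → . )], [C → . Y )], [C → . a P P], [C → . n a P], [X → . C a], [X' → . X], [Y → . c] }  — shift
  I1: { [C → ) .] }  — reduce
  I2: { [X → C . a] }  — shift
  I3: { [X' → X .] }  — accept
  I4: { [C → Y . )] }  — shift
  I5: { [C → a . P P], [P → . ( ) Y], [P → . n] }  — shift
  I6: { [Y → c .] }  — reduce
  I7: { [C → n . a P] }  — shift
  I8: { [C → n a . P], [P → . ( ) Y], [P → . n] }  — shift
  I9: { [P → ( . ) Y] }  — shift
  I10: { [C → n a P .] }  — reduce
  I11: { [P → n .] }  — reduce
  I12: { [P → ( ) . Y], [Y → . c] }  — shift
  I13: { [P → ( ) Y .] }  — reduce
  I14: { [C → a P . P], [P → . ( ) Y], [P → . n] }  — shift
  I15: { [C → a P P .] }  — reduce
  I16: { [C → Y ) .] }  — reduce
  I17: { [X → C a .] }  — reduce

Every state is either a pure shift/goto state or contains exactly one complete item and nothing to shift — no conflicts. The grammar is LR(0).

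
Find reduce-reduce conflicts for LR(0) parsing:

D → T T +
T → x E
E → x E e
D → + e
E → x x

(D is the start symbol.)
No reduce-reduce conflicts

A reduce-reduce conflict occurs when an LR(0) state has two complete items [A → α .] and [B → β .] — both call for a reduction, and with no lookahead the parser cannot choose between them.

Augment with D' → D and build the canonical LR(0) collection (I0 = CLOSURE({[D' → . D]}), then GOTO on every symbol after a dot until no new states appear). It has 13 states:
  I0: { [D → . + e], [D → . T T +], [D' → . D], [T → . x E] }  — shift
  I1: { [D → + . e] }  — shift
  I2: { [D' → D .] }  — accept
  I3: { [D → T . T +], [T → . x E] }  — shift
  I4: { [E → . x E e], [E → . x x], [T → x . E] }  — shift
  I5: { [T → x E .] }  — reduce
  I6: { [E → . x E e], [E → . x x], [E → x . E e], [E → x . x] }  — shift
  I7: { [E → x E . e] }  — shift
  I8: { [E → . x E e], [E → . x x], [E → x . E e], [E → x . x], [E → x x .] }  — shift, reduce
  I9: { [E → x E e .] }  — reduce
  I10: { [D → T T . +] }  — shift
  I11: { [D → T T + .] }  — reduce
  I12: { [D → + e .] }  — reduce

No state contains more than one complete item.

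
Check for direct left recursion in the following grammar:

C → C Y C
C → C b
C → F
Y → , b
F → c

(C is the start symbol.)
Yes, C is left-recursive

Direct left recursion occurs when N → N α for some non-terminal N (the right-hand side begins with the left-hand side itself).

C → C Y C: LEFT RECURSIVE (starts with C)
C → C b: LEFT RECURSIVE (starts with C)
C → F: starts with F
Y → , b: starts with ','
F → c: starts with c

The grammar has direct left recursion on: C.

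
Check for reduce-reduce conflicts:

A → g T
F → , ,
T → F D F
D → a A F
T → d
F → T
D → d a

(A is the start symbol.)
Yes — I5: [A → g T .] vs [F → T .]

A reduce-reduce conflict occurs when an LR(0) state has two complete items [A → α .] and [B → β .] — both call for a reduction, and with no lookahead the parser cannot choose between them.

Augment with A' → A and build the canonical LR(0) collection (I0 = CLOSURE({[A' → . A]}), then GOTO on every symbol after a dot until no new states appear). It has 16 states:
  I0: { [A → . g T], [A' → . A] }  — shift
  I1: { [A' → A .] }  — accept
  I2: { [A → g . T], [F → . , ,], [F → . T], [T → . F D F], [T → . d] }  — shift
  I3: { [F → , . ,] }  — shift
  I4: { [D → . a A F], [D → . d a], [T → F . D F] }  — shift
  I5: { [A → g T .], [F → T .] }  — 2 reduces
  I6: { [T → d .] }  — reduce
  I7: { [F → . , ,], [F → . T], [T → . F D F], [T → . d], [T → F D . F] }  — shift
  I8: { [A → . g T], [D → a . A F] }  — shift
  I9: { [D → d . a] }  — shift
  I10: { [D → d a .] }  — reduce
  I11: { [D → a A . F], [F → . , ,], [F → . T], [T → . F D F], [T → . d] }  — shift
  I12: { [D → . a A F], [D → . d a], [D → a A F .], [T → F . D F] }  — shift, reduce
  I13: { [F → T .] }  — reduce
  I14: { [D → . a A F], [D → . d a], [T → F . D F], [T → F D F .] }  — shift, reduce
  I15: { [F → , , .] }  — reduce

I5 contains complete items [A → g T .], [F → T .] — reduce-reduce conflict.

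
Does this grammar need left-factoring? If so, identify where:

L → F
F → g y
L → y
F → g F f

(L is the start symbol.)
Yes, F has productions with common prefix 'g'

Left-factoring is needed when two productions for the same non-terminal
share a common prefix on the right-hand side.

Productions for L:
  L → F
  L → y
Productions for F:
  F → g y
  F → g F f

Found common prefix 'g' in productions for F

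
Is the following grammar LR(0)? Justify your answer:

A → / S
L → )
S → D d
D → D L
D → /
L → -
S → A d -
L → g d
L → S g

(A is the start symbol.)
No. Shift-reduce conflict between [D → / .] and [A → . / S]

A grammar is LR(0) if no state in the canonical LR(0) collection has:
  - both a shift item (dot before a terminal) and a complete item (shift-reduce conflict), or
  - two or more complete items (reduce-reduce conflict; the accept item [A' → A .] counts as a complete item here).

Augment with A' → A and build the canonical LR(0) collection (I0 = CLOSURE({[A' → . A]}), then GOTO on every symbol after a dot until no new states appear). It has 17 states:
  I0: { [A → . / S], [A' → . A] }  — shift
  I1: { [A → . / S], [A → / . S], [D → . /], [D → . D L], [S → . A d -], [S → . D d] }  — shift
  I2: { [A' → A .] }  — accept
  I3: { [A → . / S], [A → / . S], [D → . /], [D → . D L], [D → / .], [S → . A d -], [S → . D d] }  — shift, reduce
  I4: { [S → A . d -] }  — shift
  I5: { [A → . / S], [D → . /], [D → . D L], [D → D . L], [L → . )], [L → . -], [L → . S g], [L → . g d], [S → . A d -], [S → . D d], [S → D . d] }  — shift
  I6: { [A → / S .] }  — reduce
  I7: { [L → ) .] }  — reduce
  I8: { [L → - .] }  — reduce
  I9: { [D → D L .] }  — reduce
  I10: { [L → S . g] }  — shift
  I11: { [S → D d .] }  — reduce
  I12: { [L → g . d] }  — shift
  I13: { [L → g d .] }  — reduce
  I14: { [L → S g .] }  — reduce
  I15: { [S → A d . -] }  — shift
  I16: { [S → A d - .] }  — reduce

Conflict in state I3:
  Shift-reduce conflict between [D → / .] and [A → . / S]
So the grammar is NOT LR(0).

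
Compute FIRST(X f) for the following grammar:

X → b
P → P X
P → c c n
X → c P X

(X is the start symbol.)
{ 'b', 'c' }

FIRST sets of the non-terminals involved (from the grammar, by fixed-point iteration):
  FIRST(X) = { 'b', 'c' }

To compute FIRST(X f), process the symbols left to right:
Symbol X is a non-terminal. Add FIRST(X) \ {ε} = { 'b', 'c' }
X is not nullable (ε ∉ FIRST(X)), so stop here.
FIRST(X f) = { 'b', 'c' }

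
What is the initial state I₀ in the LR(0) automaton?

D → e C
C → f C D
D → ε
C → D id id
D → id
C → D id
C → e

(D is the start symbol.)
{ [D → . e C], [D → . id], [D → .], [D' → . D] }

First, augment the grammar with D' → D
I₀ = CLOSURE({ [D' → . D] }):
  [D' → . D] has the dot before D: add [D → . e C], [D → .], [D → . id]
No further items can be added.

I₀ = { [D → . e C], [D → . id], [D → .], [D' → . D] }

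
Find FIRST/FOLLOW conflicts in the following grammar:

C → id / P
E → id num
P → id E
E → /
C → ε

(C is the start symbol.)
No FIRST/FOLLOW conflicts.

A FIRST/FOLLOW conflict occurs when a non-terminal N has a nullable alternative N → β (β ⇒* ε) and another alternative N → α with FIRST(α) ∩ FOLLOW(N) ≠ ∅: on such a lookahead the parser cannot decide between expanding α and letting N vanish via β.

Nullable non-terminals: C.

C: nullable alternative(s) C → ε; FOLLOW(C) = { $ }
  C → id / P: FIRST \ {ε} = { 'id' } — disjoint from FOLLOW(C)
  C → ε: FIRST \ {ε} = { } — this is the only nullable alternative, skip

E, P have no nullable alternative, so no FIRST/FOLLOW check is needed there.

No FIRST/FOLLOW conflicts found.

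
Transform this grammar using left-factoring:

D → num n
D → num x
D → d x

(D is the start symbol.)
D → num D'
D' → n
D' → x
D → d x

Left-factoring transforms A → αβ₁ | αβ₂ into A → αA' and A' → β₁ | β₂
(α is the longest common prefix among the alternatives). Repeat until
no nonterminal has two alternatives with a common prefix.

Round 1: D has alternatives sharing prefix 'num'. Introduce D': D → num D'
  Add: D' → n
  Add: D' → x

No remaining common prefixes — done.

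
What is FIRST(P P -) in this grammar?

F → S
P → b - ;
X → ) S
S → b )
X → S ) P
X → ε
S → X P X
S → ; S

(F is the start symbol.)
FIRST sets of the non-terminals involved (from the grammar, by fixed-point iteration):
  FIRST(P) = { 'b' }

To compute FIRST(P P -), process the symbols left to right:
Symbol P is a non-terminal. Add FIRST(P) \ {ε} = { 'b' }
P is not nullable (ε ∉ FIRST(P)), so stop here.
FIRST(P P -) = { 'b' }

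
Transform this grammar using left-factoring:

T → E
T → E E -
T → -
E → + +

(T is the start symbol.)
T → E T'
T' → ε
T' → E -
T → -
E → + +

Left-factoring transforms A → αβ₁ | αβ₂ into A → αA' and A' → β₁ | β₂
(α is the longest common prefix among the alternatives). Repeat until
no nonterminal has two alternatives with a common prefix.

Round 1: T has alternatives sharing prefix 'E'. Introduce T': T → E T'
  Add: T' → ε
  Add: T' → E -

No remaining common prefixes — done.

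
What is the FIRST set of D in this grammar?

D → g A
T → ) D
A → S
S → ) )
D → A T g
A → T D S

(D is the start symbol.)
{ ')', 'g' }

To compute FIRST(D), examine every production with D on the left-hand side, reading each right-hand side left to right until a non-nullable symbol is reached.

FIRST sets of the other non-terminals involved (by the same procedure, iterated to a fixed point):
  FIRST(A) = { ')' }

From D → g A:
  - g is a terminal: add 'g' and stop
From D → A T g:
  - A is a non-terminal: add FIRST(A) \ {ε} = { ')' }
    A is not nullable, so stop

Collecting: FIRST(D) = { ')', 'g' }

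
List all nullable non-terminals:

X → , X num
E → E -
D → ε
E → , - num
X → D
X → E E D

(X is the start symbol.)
{ 'D', 'X' }

A non-terminal is nullable if it can derive ε (the empty string): either it has an ε-production, or it has a production whose right-hand side consists entirely of nullable non-terminals.

ε-productions: D → ε
So D is immediately nullable.
X → D: every symbol on the right is nullable, so X is nullable too.
No further non-terminal can be added: every production for the remaining non-terminals contains a terminal or a non-nullable non-terminal.
Nullable = { 'D', 'X' }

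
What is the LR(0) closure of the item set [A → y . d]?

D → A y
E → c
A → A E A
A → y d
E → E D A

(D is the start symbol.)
{ [A → y . d] }

To compute CLOSURE, for each item [A → α.Bβ] where B is a non-terminal, add [B → .γ] for all productions B → γ; repeat for the newly added items until nothing changes.

Start with: [A → y . d]
The dot precedes the terminal d, so nothing is added.

CLOSURE = { [A → y . d] }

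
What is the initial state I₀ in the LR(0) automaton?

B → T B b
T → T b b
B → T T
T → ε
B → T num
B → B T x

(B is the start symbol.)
First, augment the grammar with B' → B
I₀ = CLOSURE({ [B' → . B] }):
  [B' → . B] has the dot before B: add [B → . T B b], [B → . T T], [B → . T num], [B → . B T x]
  [B → . T B b] has the dot before T: add [T → . T b b], [T → .]
No further items can be added.

I₀ = { [B → . B T x], [B → . T B b], [B → . T T], [B → . T num], [B' → . B], [T → . T b b], [T → .] }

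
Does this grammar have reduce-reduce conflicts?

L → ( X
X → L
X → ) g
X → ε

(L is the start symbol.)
No reduce-reduce conflicts

Augment with L' → L and build the canonical LR(0) collection (I0 = CLOSURE({[L' → . L]}), then GOTO on every symbol after a dot until no new states appear). It has 7 states:
  I0: { [L → . ( X], [L' → . L] }  — shift
  I1: { [L → ( . X], [L → . ( X], [X → . ) g], [X → . L], [X → .] }  — shift, reduce
  I2: { [L' → L .] }  — accept
  I3: { [X → ) . g] }  — shift
  I4: { [X → L .] }  — reduce
  I5: { [L → ( X .] }  — reduce
  I6: { [X → ) g .] }  — reduce

No state contains more than one complete item.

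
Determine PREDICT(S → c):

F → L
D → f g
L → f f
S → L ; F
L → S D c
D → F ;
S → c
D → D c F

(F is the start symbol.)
{ 'c' }

PREDICT(S → c) = (FIRST(RHS) \ {ε}) ∪ (FOLLOW(S) if ε ∈ FIRST(RHS), i.e. RHS ⇒* ε)
FIRST(c) = { 'c' }
ε ∉ FIRST(c), so FOLLOW(S) is not added.
PREDICT(S → c) = { 'c' }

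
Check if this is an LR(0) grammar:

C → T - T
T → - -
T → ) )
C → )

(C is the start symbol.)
No. Shift-reduce conflict between [C → ) .] and [T → ) . )]

Augment with C' → C and build the canonical LR(0) collection (I0 = CLOSURE({[C' → . C]}), then GOTO on every symbol after a dot until no new states appear). It has 10 states:
  I0: { [C → . )], [C → . T - T], [C' → . C], [T → . ) )], [T → . - -] }  — shift
  I1: { [C → ) .], [T → ) . )] }  — shift, reduce
  I2: { [T → - . -] }  — shift
  I3: { [C' → C .] }  — accept
  I4: { [C → T . - T] }  — shift
  I5: { [C → T - . T], [T → . ) )], [T → . - -] }  — shift
  I6: { [T → ) . )] }  — shift
  I7: { [C → T - T .] }  — reduce
  I8: { [T → ) ) .] }  — reduce
  I9: { [T → - - .] }  — reduce

Conflict in state I1:
  Shift-reduce conflict between [C → ) .] and [T → ) . )]
So the grammar is NOT LR(0).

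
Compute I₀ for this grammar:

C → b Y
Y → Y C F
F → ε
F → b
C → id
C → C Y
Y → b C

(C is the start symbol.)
{ [C → . C Y], [C → . b Y], [C → . id], [C' → . C] }

First, augment the grammar with C' → C
I₀ = CLOSURE({ [C' → . C] }):
  [C' → . C] has the dot before C: add [C → . b Y], [C → . id], [C → . C Y]
No further items can be added.

I₀ = { [C → . C Y], [C → . b Y], [C → . id], [C' → . C] }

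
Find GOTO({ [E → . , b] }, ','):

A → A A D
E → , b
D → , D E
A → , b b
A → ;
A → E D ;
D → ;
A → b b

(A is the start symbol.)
{ [E → , . b] }

GOTO(I, ',') = CLOSURE({ [A → αX.β] : [A → α.Xβ] ∈ I, X = ',' })

Items with dot before ',', with the dot advanced:
  [E → . , b] → [E → , . b]
Closure adds nothing (no advanced item has the dot before a non-terminal).

GOTO = { [E → , . b] }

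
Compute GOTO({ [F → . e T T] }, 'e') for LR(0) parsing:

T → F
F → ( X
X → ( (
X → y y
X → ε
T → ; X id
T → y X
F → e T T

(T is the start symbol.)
GOTO(I, 'e') = CLOSURE({ [A → αX.β] : [A → α.Xβ] ∈ I, X = 'e' })

Items with dot before 'e', with the dot advanced:
  [F → . e T T] → [F → e . T T]
Closure of the advanced items:
  [F → e . T T] has the dot before T: add [T → . F], [T → . ; X id], [T → . y X]
  [T → . F] has the dot before F: add [F → . ( X], [F → . e T T]

GOTO = { [F → . ( X], [F → . e T T], [F → e . T T], [T → . ; X id], [T → . F], [T → . y X] }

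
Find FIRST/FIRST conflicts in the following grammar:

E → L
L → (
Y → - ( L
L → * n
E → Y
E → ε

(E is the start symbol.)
No FIRST/FIRST conflicts.

A FIRST/FIRST conflict occurs when two productions N → α and N → β for the same non-terminal have FIRST(α) ∩ FIRST(β) ≠ ∅ (with ε ∈ FIRST of a nullable right-hand side, so two nullable alternatives also conflict).

FIRST sets of the non-terminals at (or reachable through a nullable prefix from) the front of some alternative:
  FIRST(L) = { '(', '*' }
  FIRST(Y) = { '-' }

Productions for E:
  E → L: FIRST = { '(', '*' }
  E → Y: FIRST = { '-' }
  E → ε: FIRST = { ε }
Productions for L:
  L → (: FIRST = { '(' }
  L → * n: FIRST = { '*' }
Y has only one production, so no FIRST/FIRST conflict is possible there.

All alternatives of each non-terminal have pairwise disjoint FIRST sets.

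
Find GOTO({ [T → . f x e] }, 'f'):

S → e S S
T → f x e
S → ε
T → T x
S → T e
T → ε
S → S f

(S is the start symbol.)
{ [T → f . x e] }

GOTO(I, 'f') = CLOSURE({ [A → αX.β] : [A → α.Xβ] ∈ I, X = 'f' })

Items with dot before 'f', with the dot advanced:
  [T → . f x e] → [T → f . x e]
Closure adds nothing (no advanced item has the dot before a non-terminal).

GOTO = { [T → f . x e] }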